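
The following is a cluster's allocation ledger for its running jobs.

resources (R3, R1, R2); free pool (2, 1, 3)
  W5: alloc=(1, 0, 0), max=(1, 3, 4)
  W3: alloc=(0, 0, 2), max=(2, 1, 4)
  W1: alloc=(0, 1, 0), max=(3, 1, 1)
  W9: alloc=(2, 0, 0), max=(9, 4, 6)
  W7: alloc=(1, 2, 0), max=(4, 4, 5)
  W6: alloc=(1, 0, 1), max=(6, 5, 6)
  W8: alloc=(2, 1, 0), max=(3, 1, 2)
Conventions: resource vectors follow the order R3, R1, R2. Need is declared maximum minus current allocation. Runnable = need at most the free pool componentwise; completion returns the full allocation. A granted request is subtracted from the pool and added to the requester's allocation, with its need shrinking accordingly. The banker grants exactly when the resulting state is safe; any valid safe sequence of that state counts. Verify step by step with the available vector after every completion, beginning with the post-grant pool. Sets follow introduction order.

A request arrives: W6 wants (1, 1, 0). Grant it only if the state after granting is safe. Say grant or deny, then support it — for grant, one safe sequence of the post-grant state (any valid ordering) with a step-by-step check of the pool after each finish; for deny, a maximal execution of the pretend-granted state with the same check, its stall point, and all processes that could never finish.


GRANT — the state after the grant stays safe, e.g. via W8, W1, W3, W7, W5, W6, W9.
Key observation: the transfer keeps a workable pool ((1, 0, 3)); W8 starts the safe sequence.
Check on the post-grant state, step by step:
  pool = (1, 0, 3)
  W8: need (1, 0, 2) fits (1, 0, 3); releases (2, 1, 0), pool now (3, 1, 3)
  W1: need (3, 0, 1) fits (3, 1, 3); releases (0, 1, 0), pool now (3, 2, 3)
  W3: need (2, 1, 2) fits (3, 2, 3); releases (0, 0, 2), pool now (3, 2, 5)
  W7: need (3, 2, 5) fits (3, 2, 5); releases (1, 2, 0), pool now (4, 4, 5)
  W5: need (0, 3, 4) fits (4, 4, 5); releases (1, 0, 0), pool now (5, 4, 5)
  W6: need (4, 4, 5) fits (5, 4, 5); releases (2, 1, 1), pool now (7, 5, 6)
  W9: need (7, 4, 6) fits (7, 5, 6); releases (2, 0, 0), pool now (9, 5, 6)


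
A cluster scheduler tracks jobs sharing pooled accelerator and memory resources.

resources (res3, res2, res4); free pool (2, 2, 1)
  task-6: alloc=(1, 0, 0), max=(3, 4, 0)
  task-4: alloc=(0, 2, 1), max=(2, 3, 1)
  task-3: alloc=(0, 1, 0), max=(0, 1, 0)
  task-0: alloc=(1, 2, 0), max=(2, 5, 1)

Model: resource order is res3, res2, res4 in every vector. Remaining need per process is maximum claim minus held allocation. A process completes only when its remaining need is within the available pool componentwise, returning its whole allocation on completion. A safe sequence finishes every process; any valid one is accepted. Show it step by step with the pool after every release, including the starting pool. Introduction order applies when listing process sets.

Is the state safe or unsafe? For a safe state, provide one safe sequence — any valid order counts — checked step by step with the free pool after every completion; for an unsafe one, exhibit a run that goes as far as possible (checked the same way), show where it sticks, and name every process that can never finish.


The state is SAFE; one workable sequence: task-4, task-0, task-3, task-6.
Key observation: the first exact fit in this order is task-4 — it needs (2, 1, 0) with (2, 2, 1) free, meeting a requested resource to the last unit.
Verifying each step:
  pool = (2, 2, 1)
  run task-4 (needs (2, 1, 0), free (2, 2, 1)); after release of (0, 2, 1) the pool is (2, 4, 2)
  run task-0 (needs (1, 3, 1), free (2, 4, 2)); after release of (1, 2, 0) the pool is (3, 6, 2)
  run task-3 (needs (0, 0, 0), free (3, 6, 2)); after release of (0, 1, 0) the pool is (3, 7, 2)
  run task-6 (needs (2, 4, 0), free (3, 7, 2)); after release of (1, 0, 0) the pool is (4, 7, 2)


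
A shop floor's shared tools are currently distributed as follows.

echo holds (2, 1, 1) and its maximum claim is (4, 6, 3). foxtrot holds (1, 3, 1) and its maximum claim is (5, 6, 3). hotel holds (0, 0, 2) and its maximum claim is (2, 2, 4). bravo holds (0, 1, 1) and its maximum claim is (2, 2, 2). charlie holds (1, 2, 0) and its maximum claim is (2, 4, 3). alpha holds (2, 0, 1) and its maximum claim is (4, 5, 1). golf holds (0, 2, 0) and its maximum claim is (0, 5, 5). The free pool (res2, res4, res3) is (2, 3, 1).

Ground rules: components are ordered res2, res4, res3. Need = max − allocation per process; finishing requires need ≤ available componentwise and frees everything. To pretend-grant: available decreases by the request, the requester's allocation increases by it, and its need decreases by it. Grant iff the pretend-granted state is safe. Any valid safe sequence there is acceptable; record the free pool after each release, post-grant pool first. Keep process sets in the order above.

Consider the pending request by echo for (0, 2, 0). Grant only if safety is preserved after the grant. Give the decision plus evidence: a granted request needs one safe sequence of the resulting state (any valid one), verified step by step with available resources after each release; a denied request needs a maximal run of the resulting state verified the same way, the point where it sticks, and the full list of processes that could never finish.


GRANT. The post-grant state is safe; one safe sequence: bravo, hotel, charlie, echo, alpha, golf, foxtrot.
Key observation: after the grant the pool drops to (2, 1, 1), which still lets bravo finish first and unwind the rest.
Check on the post-grant state, step by step:
  pool = (2, 1, 1)
  bravo needs (2, 1, 1) <= (2, 1, 1) -> finishes; pool += (0, 1, 1) = (2, 2, 2)
  hotel needs (2, 2, 2) <= (2, 2, 2) -> finishes; pool += (0, 0, 2) = (2, 2, 4)
  charlie needs (1, 2, 3) <= (2, 2, 4) -> finishes; pool += (1, 2, 0) = (3, 4, 4)
  echo needs (2, 3, 2) <= (3, 4, 4) -> finishes; pool += (2, 3, 1) = (5, 7, 5)
  alpha needs (2, 5, 0) <= (5, 7, 5) -> finishes; pool += (2, 0, 1) = (7, 7, 6)
  golf needs (0, 3, 5) <= (7, 7, 6) -> finishes; pool += (0, 2, 0) = (7, 9, 6)
  foxtrot needs (4, 3, 2) <= (7, 9, 6) -> finishes; pool += (1, 3, 1) = (8, 12, 7)


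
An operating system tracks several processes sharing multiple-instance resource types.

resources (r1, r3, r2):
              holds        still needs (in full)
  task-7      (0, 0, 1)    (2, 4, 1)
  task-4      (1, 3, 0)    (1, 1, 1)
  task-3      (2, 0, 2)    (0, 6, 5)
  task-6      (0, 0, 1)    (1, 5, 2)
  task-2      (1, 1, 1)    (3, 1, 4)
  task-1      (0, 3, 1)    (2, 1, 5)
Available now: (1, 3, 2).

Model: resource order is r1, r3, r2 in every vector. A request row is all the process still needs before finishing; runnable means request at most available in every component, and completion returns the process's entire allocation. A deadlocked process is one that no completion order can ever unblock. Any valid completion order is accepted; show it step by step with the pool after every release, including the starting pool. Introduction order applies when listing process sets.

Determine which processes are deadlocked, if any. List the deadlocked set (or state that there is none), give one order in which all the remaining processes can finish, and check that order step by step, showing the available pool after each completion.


Deadlocked: task-3, task-2 and task-1.
Key observation: after task-4, task-7, task-6 the pool peaks at (2, 6, 4), and each blocked process is short somewhere: task-3 on r2; task-2 on r1; task-1 on r2.
The rest can finish in the order task-4, task-7, task-6. Walking it through:
  pool = (1, 3, 2)
  run task-4 (needs (1, 1, 1), free (1, 3, 2)); after release of (1, 3, 0) the pool is (2, 6, 2)
  run task-7 (needs (2, 4, 1), free (2, 6, 2)); after release of (0, 0, 1) the pool is (2, 6, 3)
  run task-6 (needs (1, 5, 2), free (2, 6, 3)); after release of (0, 0, 1) the pool is (2, 6, 4)
None of the blocked processes ever fits:
  task-3 still needs (0, 6, 5) but only (2, 6, 4) is free — short on r2
  task-2 still needs (3, 1, 4) but only (2, 6, 4) is free — short on r1
  task-1 still needs (2, 1, 5) but only (2, 6, 4) is free — short on r2


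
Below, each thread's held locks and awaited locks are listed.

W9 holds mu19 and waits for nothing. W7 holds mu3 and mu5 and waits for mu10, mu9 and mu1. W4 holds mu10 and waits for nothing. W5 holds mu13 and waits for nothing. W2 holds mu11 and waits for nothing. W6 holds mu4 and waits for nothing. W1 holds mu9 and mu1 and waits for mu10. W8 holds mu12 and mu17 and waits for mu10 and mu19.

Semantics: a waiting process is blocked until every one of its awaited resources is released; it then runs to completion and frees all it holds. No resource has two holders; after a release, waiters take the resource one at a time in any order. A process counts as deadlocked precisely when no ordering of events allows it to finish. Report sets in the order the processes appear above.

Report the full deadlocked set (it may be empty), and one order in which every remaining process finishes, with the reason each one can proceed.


No process is deadlocked.
Key observation: every chain of waits terminates; starting from the processes that wait on nothing, all the rest unlock in turn.
One completion order for the rest: W9, W4, W1, W2, W6, W8, W5, W7.
Walking it through:
  W9 waits on nothing -> runs at once and releases mu19
  W4 waits on nothing -> runs at once and releases mu10
  run W1 (all its waits — mu10 — are resolved); releases mu9 and mu1
  W2 waits on nothing -> runs at once and releases mu11
  W6 waits on nothing -> runs at once and releases mu4
  run W8 (all its waits — mu10 and mu19 — are resolved); releases mu12 and mu17
  W5 waits on nothing -> runs at once and releases mu13
  run W7 (all its waits — mu10, mu9 and mu1 — are resolved); releases mu3 and mu5


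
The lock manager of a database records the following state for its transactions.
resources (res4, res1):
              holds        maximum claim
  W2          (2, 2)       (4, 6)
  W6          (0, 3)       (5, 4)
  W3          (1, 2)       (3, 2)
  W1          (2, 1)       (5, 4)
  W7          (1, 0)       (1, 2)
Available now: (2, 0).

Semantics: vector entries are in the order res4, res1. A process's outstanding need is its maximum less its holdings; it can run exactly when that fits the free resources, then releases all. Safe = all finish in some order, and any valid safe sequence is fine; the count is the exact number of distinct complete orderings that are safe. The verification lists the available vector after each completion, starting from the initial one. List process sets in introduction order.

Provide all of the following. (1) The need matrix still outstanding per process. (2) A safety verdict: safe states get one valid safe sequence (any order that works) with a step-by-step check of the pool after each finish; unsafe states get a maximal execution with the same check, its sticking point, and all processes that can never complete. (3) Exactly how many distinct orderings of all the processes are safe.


(1) Remaining need (order res4, res1):
  W2: (2, 4)
  W6: (5, 1)
  W3: (2, 0)
  W1: (3, 3)
  W7: (0, 2)
(2) The state is UNSAFE.
Key observation: after W3, W7 the pool peaks at (4, 2), and each blocked process is short somewhere: W2 on res1; W6 on res4; W1 on res1.
A maximal execution: W3, W7 — then nothing else fits. Walking it through:
  pool = (2, 0)
  run W3 (needs (2, 0), free (2, 0)); after release of (1, 2) the pool is (3, 2)
  run W7 (needs (0, 2), free (3, 2)); after release of (1, 0) the pool is (4, 2)
  blocked: W2 wants (2, 4), pool (4, 2) — not enough res1
  blocked: W6 wants (5, 1), pool (4, 2) — not enough res4
  blocked: W1 wants (3, 3), pool (4, 2) — not enough res1
Processes that can never finish: W2, W6 and W1.
(3) The exact count: 0 of the possible complete orderings are safe sequences.


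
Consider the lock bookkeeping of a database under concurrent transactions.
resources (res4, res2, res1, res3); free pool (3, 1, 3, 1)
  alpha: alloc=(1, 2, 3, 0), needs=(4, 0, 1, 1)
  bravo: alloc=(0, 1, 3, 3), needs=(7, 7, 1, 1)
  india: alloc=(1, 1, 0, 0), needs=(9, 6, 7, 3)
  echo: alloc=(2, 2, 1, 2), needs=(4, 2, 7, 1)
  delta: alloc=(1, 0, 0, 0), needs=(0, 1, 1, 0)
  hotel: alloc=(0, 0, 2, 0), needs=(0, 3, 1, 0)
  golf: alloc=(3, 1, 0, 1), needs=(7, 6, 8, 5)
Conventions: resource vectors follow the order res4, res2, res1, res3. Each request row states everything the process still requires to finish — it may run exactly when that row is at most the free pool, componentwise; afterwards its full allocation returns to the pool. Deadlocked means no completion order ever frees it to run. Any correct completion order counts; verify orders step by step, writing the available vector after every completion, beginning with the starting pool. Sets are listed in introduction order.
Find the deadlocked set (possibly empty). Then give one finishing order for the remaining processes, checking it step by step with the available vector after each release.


Deadlocked: bravo, india and golf.
Key observation: even finishing delta, alpha, hotel, echo leaves just (7, 5, 9, 3) free — too little res2 for any of the remaining processes.
The rest can finish in the order delta, alpha, hotel, echo. Walking it through:
  pool = (3, 1, 3, 1)
  run delta (needs (0, 1, 1, 0), free (3, 1, 3, 1)); after release of (1, 0, 0, 0) the pool is (4, 1, 3, 1)
  run alpha (needs (4, 0, 1, 1), free (4, 1, 3, 1)); after release of (1, 2, 3, 0) the pool is (5, 3, 6, 1)
  run hotel (needs (0, 3, 1, 0), free (5, 3, 6, 1)); after release of (0, 0, 2, 0) the pool is (5, 3, 8, 1)
  run echo (needs (4, 2, 7, 1), free (5, 3, 8, 1)); after release of (2, 2, 1, 2) the pool is (7, 5, 9, 3)
The stuck group stays short no matter what:
  bravo still needs (7, 7, 1, 1) but only (7, 5, 9, 3) is free — short on res2
  india still needs (9, 6, 7, 3) but only (7, 5, 9, 3) is free — short on res4 and res2
  golf still needs (7, 6, 8, 5) but only (7, 5, 9, 3) is free — short on res2 and res3


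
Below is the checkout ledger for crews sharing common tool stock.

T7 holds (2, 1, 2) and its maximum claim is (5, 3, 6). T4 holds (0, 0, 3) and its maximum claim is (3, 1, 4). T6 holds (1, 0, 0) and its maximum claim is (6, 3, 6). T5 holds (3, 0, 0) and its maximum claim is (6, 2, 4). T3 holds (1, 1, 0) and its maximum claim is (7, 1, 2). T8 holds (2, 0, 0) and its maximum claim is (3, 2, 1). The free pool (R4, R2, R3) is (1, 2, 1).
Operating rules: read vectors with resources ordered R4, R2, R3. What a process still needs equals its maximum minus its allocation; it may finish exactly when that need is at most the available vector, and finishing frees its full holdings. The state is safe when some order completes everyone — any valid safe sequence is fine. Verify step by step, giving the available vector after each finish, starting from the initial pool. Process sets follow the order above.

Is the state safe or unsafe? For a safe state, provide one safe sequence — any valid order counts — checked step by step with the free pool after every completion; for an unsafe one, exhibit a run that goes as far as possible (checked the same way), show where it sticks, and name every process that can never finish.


SAFE, for example via the order T8, T4, T7, T5, T6, T3.
Key observation: at T8 the run first touches a limit — (1, 2, 1) against (1, 2, 1), exact on a resource it actually requests.
Walking it through:
  pool = (1, 2, 1)
  T8 needs (1, 2, 1) <= (1, 2, 1) -> finishes; pool += (2, 0, 0) = (3, 2, 1)
  T4 needs (3, 1, 1) <= (3, 2, 1) -> finishes; pool += (0, 0, 3) = (3, 2, 4)
  T7 needs (3, 2, 4) <= (3, 2, 4) -> finishes; pool += (2, 1, 2) = (5, 3, 6)
  T5 needs (3, 2, 4) <= (5, 3, 6) -> finishes; pool += (3, 0, 0) = (8, 3, 6)
  T6 needs (5, 3, 6) <= (8, 3, 6) -> finishes; pool += (1, 0, 0) = (9, 3, 6)
  T3 needs (6, 0, 2) <= (9, 3, 6) -> finishes; pool += (1, 1, 0) = (10, 4, 6)


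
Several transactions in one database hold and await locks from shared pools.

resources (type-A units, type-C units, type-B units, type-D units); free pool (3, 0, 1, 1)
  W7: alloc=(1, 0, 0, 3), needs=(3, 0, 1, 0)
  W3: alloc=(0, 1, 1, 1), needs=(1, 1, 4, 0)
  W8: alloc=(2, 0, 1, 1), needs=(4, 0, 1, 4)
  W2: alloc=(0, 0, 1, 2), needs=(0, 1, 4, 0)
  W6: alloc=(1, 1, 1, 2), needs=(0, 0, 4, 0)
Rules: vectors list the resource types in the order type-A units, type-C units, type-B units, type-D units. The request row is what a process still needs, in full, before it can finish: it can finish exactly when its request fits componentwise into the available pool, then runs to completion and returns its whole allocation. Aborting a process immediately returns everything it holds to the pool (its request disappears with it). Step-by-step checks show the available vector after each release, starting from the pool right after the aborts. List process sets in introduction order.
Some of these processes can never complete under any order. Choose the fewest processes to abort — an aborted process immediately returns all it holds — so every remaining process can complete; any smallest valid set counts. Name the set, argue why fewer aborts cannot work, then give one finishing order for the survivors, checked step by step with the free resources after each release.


Minimum abort set: W3 and W2.
Key observation: the deadlocked W6 becomes finishable only because W3 and W2 released (0, 1, 2, 3); it completes at step 3 below.
No one abort is enough; case by case: W7 alone leaves W3 blocked (short on type-C units and type-B units); W3 alone leaves W2 blocked (short on type-B units); W8 alone leaves W3 blocked (short on type-C units and type-B units); W2 alone leaves W3 blocked (short on type-C units and type-B units); W6 alone leaves W3 blocked (short on type-B units).
One survivor order: W7, W8, W6. Walking it through (post-abort pool first):
  pool = (3, 1, 3, 4)
  W7 needs (3, 0, 1, 0) <= (3, 1, 3, 4) -> finishes; pool += (1, 0, 0, 3) = (4, 1, 3, 7)
  W8 needs (4, 0, 1, 4) <= (4, 1, 3, 7) -> finishes; pool += (2, 0, 1, 1) = (6, 1, 4, 8)
  W6 needs (0, 0, 4, 0) <= (6, 1, 4, 8) -> finishes; pool += (1, 1, 1, 2) = (7, 2, 5, 10)


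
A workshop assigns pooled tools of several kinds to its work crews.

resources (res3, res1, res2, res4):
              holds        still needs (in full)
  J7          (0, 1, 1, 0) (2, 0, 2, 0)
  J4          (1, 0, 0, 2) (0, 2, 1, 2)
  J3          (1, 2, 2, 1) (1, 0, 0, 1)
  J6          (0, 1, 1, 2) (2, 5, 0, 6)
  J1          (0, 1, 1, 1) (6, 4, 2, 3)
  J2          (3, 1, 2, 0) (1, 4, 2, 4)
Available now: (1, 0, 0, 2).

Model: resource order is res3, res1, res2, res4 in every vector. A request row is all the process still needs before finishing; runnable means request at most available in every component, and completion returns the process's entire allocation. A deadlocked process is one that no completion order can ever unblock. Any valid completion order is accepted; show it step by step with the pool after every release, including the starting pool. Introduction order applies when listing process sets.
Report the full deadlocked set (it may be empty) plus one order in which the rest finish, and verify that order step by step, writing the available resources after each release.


The deadlocked set is J6, J1 and J2.
Key observation: once J3, J4, J7 finish, the pool peaks at (3, 3, 3, 5) — and every remaining process still needs more res1 than that.
The rest can finish in the order J3, J4, J7. Step-by-step check:
  pool = (1, 0, 0, 2)
  J3 needs (1, 0, 0, 1) <= (1, 0, 0, 2) -> finishes; pool += (1, 2, 2, 1) = (2, 2, 2, 3)
  J4 needs (0, 2, 1, 2) <= (2, 2, 2, 3) -> finishes; pool += (1, 0, 0, 2) = (3, 2, 2, 5)
  J7 needs (2, 0, 2, 0) <= (3, 2, 2, 5) -> finishes; pool += (0, 1, 1, 0) = (3, 3, 3, 5)
The stuck group stays short no matter what:
  J6 cannot run: need (2, 5, 0, 6) vs free (3, 3, 3, 5) (insufficient res1 and res4)
  J1 cannot run: need (6, 4, 2, 3) vs free (3, 3, 3, 5) (insufficient res3 and res1)
  J2 cannot run: need (1, 4, 2, 4) vs free (3, 3, 3, 5) (insufficient res1)


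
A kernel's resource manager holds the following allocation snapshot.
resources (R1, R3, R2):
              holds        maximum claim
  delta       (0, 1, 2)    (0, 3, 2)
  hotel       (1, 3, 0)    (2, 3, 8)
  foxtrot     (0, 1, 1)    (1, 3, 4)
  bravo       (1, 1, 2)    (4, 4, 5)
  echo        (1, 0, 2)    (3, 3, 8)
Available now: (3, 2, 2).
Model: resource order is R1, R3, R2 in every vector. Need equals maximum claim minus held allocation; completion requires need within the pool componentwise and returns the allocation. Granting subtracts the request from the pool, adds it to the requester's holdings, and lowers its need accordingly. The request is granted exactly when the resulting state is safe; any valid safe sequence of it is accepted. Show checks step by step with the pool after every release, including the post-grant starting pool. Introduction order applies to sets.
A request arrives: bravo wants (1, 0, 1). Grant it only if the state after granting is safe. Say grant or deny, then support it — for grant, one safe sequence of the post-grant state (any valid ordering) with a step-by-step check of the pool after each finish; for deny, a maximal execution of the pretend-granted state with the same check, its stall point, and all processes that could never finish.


GRANT: granting preserves safety; a valid post-grant sequence is delta, bravo, foxtrot, echo, hotel.
Key observation: the transfer keeps a workable pool ((2, 2, 1)); delta starts the safe sequence.
Check on the post-grant state, step by step:
  pool = (2, 2, 1)
  delta needs (0, 2, 0) <= (2, 2, 1) -> finishes; pool += (0, 1, 2) = (2, 3, 3)
  bravo needs (2, 3, 2) <= (2, 3, 3) -> finishes; pool += (2, 1, 3) = (4, 4, 6)
  foxtrot needs (1, 2, 3) <= (4, 4, 6) -> finishes; pool += (0, 1, 1) = (4, 5, 7)
  echo needs (2, 3, 6) <= (4, 5, 7) -> finishes; pool += (1, 0, 2) = (5, 5, 9)
  hotel needs (1, 0, 8) <= (5, 5, 9) -> finishes; pool += (1, 3, 0) = (6, 8, 9)


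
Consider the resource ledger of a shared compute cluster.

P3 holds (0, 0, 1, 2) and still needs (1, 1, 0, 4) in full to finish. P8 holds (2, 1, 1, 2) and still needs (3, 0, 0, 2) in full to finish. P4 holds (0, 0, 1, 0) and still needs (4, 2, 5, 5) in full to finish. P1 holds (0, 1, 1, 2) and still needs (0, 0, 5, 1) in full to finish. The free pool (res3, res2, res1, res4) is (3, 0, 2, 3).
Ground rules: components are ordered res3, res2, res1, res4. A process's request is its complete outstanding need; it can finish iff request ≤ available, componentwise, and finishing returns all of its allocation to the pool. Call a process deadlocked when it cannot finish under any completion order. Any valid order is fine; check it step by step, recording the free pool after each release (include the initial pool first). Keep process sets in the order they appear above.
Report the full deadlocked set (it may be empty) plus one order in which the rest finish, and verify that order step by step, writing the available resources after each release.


Deadlocked set: P4 and P1.
Key observation: once P8, P3 finish, the pool peaks at (5, 1, 4, 7) — and every remaining process still needs more res1 than that.
The rest can finish in the order P8, P3. Verifying each step:
  pool = (3, 0, 2, 3)
  P8: need (3, 0, 0, 2) fits (3, 0, 2, 3); releases (2, 1, 1, 2), pool now (5, 1, 3, 5)
  P3: need (1, 1, 0, 4) fits (5, 1, 3, 5); releases (0, 0, 1, 2), pool now (5, 1, 4, 7)
The blocked processes can never fit:
  P4 cannot run: need (4, 2, 5, 5) vs free (5, 1, 4, 7) (insufficient res2 and res1)
  P1 cannot run: need (0, 0, 5, 1) vs free (5, 1, 4, 7) (insufficient res1)


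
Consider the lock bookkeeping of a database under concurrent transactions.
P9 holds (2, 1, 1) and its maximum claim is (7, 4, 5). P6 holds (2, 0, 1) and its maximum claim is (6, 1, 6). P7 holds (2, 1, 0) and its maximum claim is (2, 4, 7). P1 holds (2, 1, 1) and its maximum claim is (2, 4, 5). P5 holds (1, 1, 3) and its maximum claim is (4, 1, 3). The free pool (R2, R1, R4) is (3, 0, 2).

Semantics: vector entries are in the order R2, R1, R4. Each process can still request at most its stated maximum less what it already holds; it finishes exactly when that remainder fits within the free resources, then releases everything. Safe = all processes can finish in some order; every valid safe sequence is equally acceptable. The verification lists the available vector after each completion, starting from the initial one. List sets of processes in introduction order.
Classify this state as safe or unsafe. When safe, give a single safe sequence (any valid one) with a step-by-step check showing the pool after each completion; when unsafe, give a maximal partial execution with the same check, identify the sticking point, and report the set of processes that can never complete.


UNSAFE — no complete ordering exists.
Key observation: no order helps: past P5, P6, the free pool tops out at (6, 1, 6), below what each blocked process needs in R1.
Going as far as possible: P5, P6; after that, nothing fits. Verifying each step:
  pool = (3, 0, 2)
  P5 needs (3, 0, 0) <= (3, 0, 2) -> finishes; pool += (1, 1, 3) = (4, 1, 5)
  P6 needs (4, 1, 5) <= (4, 1, 5) -> finishes; pool += (2, 0, 1) = (6, 1, 6)
  blocked: P9 wants (5, 3, 4), pool (6, 1, 6) — not enough R1
  blocked: P7 wants (0, 3, 7), pool (6, 1, 6) — not enough R1 and R4
  blocked: P1 wants (0, 3, 4), pool (6, 1, 6) — not enough R1
Permanently blocked: P9, P7 and P1.


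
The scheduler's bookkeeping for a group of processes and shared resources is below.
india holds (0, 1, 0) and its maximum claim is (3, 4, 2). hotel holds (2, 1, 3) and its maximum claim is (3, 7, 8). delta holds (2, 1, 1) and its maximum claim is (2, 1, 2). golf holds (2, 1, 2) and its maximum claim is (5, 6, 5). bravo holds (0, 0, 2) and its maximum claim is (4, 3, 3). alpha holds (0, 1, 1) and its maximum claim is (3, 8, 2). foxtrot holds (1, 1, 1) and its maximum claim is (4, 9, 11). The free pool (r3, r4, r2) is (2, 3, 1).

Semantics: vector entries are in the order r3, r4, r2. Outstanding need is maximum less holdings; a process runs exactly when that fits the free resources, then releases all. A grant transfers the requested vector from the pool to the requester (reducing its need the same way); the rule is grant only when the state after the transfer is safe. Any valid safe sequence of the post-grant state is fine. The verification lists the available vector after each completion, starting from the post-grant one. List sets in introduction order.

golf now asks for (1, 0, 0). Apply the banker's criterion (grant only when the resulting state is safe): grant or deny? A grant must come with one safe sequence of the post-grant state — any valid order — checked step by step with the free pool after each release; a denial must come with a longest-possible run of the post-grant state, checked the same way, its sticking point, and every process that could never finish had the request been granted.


DENY — the pretend-granted state is unsafe.
Key observation: after delta, india the pool peaks at (3, 5, 2), and each blocked process is short somewhere: hotel on r4, r2; golf on r2; bravo on r3; alpha on r4; foxtrot on r4, r2.
Pretend the grant happened; the run delta, india goes as far as possible. Check, step by step:
  pool = (1, 3, 1)
  run delta (needs (0, 0, 1), free (1, 3, 1)); after release of (2, 1, 1) the pool is (3, 4, 2)
  run india (needs (3, 3, 2), free (3, 4, 2)); after release of (0, 1, 0) the pool is (3, 5, 2)
  blocked: hotel wants (1, 6, 5), pool (3, 5, 2) — not enough r4 and r2
  blocked: golf wants (2, 5, 3), pool (3, 5, 2) — not enough r2
  blocked: bravo wants (4, 3, 1), pool (3, 5, 2) — not enough r3
  blocked: alpha wants (3, 7, 1), pool (3, 5, 2) — not enough r4
  blocked: foxtrot wants (3, 8, 10), pool (3, 5, 2) — not enough r4 and r2
Had the request been granted, hotel, golf, bravo, alpha and foxtrot could never finish.


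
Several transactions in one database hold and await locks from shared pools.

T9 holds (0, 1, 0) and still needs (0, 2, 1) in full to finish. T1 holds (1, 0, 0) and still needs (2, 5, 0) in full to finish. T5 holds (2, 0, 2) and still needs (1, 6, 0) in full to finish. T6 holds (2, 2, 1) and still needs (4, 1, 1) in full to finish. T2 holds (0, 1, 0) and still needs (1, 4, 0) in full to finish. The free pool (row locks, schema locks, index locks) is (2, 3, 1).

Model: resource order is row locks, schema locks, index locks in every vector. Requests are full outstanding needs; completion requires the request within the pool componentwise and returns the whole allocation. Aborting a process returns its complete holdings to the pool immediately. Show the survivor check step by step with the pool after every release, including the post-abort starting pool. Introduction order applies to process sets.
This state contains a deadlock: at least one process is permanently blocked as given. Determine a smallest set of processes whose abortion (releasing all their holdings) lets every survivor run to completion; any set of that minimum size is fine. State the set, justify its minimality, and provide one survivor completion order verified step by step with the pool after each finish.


The answer: abort T5.
Key observation: before aborting T5, T6 was permanently blocked — no order could ever run it; afterwards it completes at step 3.
Minimality: the empty abort set fails — the state is deadlocked as it stands.
The survivors complete as T9, T2, T6, T1. Check, step by step (starting from the post-abort pool):
  pool = (4, 3, 3)
  T9 needs (0, 2, 1) <= (4, 3, 3) -> finishes; pool += (0, 1, 0) = (4, 4, 3)
  T2 needs (1, 4, 0) <= (4, 4, 3) -> finishes; pool += (0, 1, 0) = (4, 5, 3)
  T6 needs (4, 1, 1) <= (4, 5, 3) -> finishes; pool += (2, 2, 1) = (6, 7, 4)
  T1 needs (2, 5, 0) <= (6, 7, 4) -> finishes; pool += (1, 0, 0) = (7, 7, 4)


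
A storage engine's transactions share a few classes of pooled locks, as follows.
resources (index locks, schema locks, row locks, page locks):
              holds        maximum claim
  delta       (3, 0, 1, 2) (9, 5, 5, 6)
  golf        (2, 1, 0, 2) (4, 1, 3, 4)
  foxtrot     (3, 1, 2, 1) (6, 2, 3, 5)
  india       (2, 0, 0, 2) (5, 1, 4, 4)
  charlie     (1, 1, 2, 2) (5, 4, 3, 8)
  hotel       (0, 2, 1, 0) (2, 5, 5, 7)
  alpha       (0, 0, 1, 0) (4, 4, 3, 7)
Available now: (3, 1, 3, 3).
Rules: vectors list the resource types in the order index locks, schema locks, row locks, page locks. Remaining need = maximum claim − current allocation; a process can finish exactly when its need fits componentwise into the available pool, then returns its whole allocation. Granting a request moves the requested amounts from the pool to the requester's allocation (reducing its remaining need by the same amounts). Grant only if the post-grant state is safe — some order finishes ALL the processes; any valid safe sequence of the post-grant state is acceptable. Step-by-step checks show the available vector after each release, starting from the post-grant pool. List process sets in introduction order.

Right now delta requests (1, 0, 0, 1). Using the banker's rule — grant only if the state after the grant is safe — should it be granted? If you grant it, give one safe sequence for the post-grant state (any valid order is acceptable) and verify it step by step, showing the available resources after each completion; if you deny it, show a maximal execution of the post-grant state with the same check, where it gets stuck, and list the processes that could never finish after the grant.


GRANT: granting preserves safety; a valid post-grant sequence is golf, foxtrot, india, charlie, alpha, hotel, delta.
Key observation: the transfer keeps a workable pool ((2, 1, 3, 2)); golf starts the safe sequence.
Check on the post-grant state, step by step:
  pool = (2, 1, 3, 2)
  golf: need (2, 0, 3, 2) fits (2, 1, 3, 2); releases (2, 1, 0, 2), pool now (4, 2, 3, 4)
  foxtrot: need (3, 1, 1, 4) fits (4, 2, 3, 4); releases (3, 1, 2, 1), pool now (7, 3, 5, 5)
  india: need (3, 1, 4, 2) fits (7, 3, 5, 5); releases (2, 0, 0, 2), pool now (9, 3, 5, 7)
  charlie: need (4, 3, 1, 6) fits (9, 3, 5, 7); releases (1, 1, 2, 2), pool now (10, 4, 7, 9)
  alpha: need (4, 4, 2, 7) fits (10, 4, 7, 9); releases (0, 0, 1, 0), pool now (10, 4, 8, 9)
  hotel: need (2, 3, 4, 7) fits (10, 4, 8, 9); releases (0, 2, 1, 0), pool now (10, 6, 9, 9)
  delta: need (5, 5, 4, 3) fits (10, 6, 9, 9); releases (4, 0, 1, 3), pool now (14, 6, 10, 12)


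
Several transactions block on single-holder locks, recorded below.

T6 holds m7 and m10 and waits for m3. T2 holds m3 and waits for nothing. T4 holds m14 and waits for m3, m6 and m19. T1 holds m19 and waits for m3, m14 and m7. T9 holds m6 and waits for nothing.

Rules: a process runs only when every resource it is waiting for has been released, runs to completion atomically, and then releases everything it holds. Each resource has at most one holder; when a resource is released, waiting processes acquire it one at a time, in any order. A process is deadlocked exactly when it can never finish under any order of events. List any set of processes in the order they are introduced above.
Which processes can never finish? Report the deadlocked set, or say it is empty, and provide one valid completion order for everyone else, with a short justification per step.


Deadlocked set: T4 and T1.
Key observation: the wait chain closes on itself along T4 -> T1 -> T4; no other process is dragged down with it.
A valid finishing order for the others: T2, T6, T9.
Walking it through:
  T2 waits on nothing -> runs at once and releases m3
  T6: everything it awaited (m3) is free; runs, freeing m7 and m10
  T9 waits on nothing -> runs at once and releases m6


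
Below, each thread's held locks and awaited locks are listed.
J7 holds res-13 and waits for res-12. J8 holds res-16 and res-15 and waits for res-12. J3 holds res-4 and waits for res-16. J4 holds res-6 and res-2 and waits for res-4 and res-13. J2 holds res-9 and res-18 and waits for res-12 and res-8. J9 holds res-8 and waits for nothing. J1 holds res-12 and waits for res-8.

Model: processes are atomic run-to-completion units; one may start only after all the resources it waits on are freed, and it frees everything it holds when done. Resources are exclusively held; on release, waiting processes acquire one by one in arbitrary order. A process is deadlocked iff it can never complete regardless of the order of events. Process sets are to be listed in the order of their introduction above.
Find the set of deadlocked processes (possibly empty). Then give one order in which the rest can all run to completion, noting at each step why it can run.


No process is deadlocked.
Key observation: every chain of waits terminates; starting from the processes that wait on nothing, all the rest unlock in turn.
The rest can finish in the order J9, J1, J7, J8, J3, J4, J2.
Walking it through:
  J9: no waits; runs immediately, freeing res-8
  J1: everything it awaited (res-8) is free; runs, freeing res-12
  J7: everything it awaited (res-12) is free; runs, freeing res-13
  J8: everything it awaited (res-12) is free; runs, freeing res-16 and res-15
  J3: everything it awaited (res-16) is free; runs, freeing res-4
  J4: everything it awaited (res-4 and res-13) is free; runs, freeing res-6 and res-2
  J2: everything it awaited (res-12 and res-8) is free; runs, freeing res-9 and res-18


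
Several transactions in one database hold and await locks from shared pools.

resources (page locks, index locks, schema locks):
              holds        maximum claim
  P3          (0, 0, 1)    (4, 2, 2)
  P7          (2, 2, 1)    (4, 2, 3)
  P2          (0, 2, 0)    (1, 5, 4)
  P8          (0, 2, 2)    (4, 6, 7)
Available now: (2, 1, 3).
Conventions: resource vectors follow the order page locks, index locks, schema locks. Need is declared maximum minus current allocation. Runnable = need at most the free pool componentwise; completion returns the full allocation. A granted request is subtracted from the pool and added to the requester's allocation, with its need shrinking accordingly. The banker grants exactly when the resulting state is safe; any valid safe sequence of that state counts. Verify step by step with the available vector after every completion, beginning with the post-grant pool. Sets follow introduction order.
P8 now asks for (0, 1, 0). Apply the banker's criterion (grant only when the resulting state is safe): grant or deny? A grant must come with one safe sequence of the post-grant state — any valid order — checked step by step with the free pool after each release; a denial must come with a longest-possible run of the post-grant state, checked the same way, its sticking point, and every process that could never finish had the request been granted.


DENY — the pretend-granted state is unsafe.
Key observation: the pool after P7, P3 is (4, 2, 5); every surviving request exceeds it in index locks, so progress ends there.
On the post-grant state, P7, P3 is a maximal run — nothing extends it. Step-by-step check:
  pool = (2, 0, 3)
  P7 needs (2, 0, 2) <= (2, 0, 3) -> finishes; pool += (2, 2, 1) = (4, 2, 4)
  P3 needs (4, 2, 1) <= (4, 2, 4) -> finishes; pool += (0, 0, 1) = (4, 2, 5)
  P2 still needs (1, 3, 4) but only (4, 2, 5) is free — short on index locks
  P8 still needs (4, 3, 5) but only (4, 2, 5) is free — short on index locks
Had the request been granted, P2 and P8 could never finish.


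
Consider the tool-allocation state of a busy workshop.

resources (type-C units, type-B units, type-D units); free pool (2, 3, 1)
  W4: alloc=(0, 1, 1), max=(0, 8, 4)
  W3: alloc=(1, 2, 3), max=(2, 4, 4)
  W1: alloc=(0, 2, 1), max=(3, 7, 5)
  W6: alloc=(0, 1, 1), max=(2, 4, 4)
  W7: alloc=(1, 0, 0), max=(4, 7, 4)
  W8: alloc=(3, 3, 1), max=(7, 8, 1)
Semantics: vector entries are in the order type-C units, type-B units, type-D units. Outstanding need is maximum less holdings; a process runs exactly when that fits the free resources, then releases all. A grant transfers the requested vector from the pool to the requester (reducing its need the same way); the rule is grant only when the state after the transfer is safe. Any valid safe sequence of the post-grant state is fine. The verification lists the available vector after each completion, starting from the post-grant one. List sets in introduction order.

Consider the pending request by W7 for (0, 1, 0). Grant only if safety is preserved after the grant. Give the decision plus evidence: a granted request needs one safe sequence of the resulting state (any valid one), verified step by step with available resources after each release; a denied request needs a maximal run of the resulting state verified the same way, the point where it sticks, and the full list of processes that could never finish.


GRANT. The post-grant state is safe; one safe sequence: W3, W6, W1, W4, W7, W8.
Key observation: the grant leaves (2, 2, 1) free — enough for W3, whose release restarts the cascade.
Check on the post-grant state, step by step:
  pool = (2, 2, 1)
  W3: need (1, 2, 1) fits (2, 2, 1); releases (1, 2, 3), pool now (3, 4, 4)
  W6: need (2, 3, 3) fits (3, 4, 4); releases (0, 1, 1), pool now (3, 5, 5)
  W1: need (3, 5, 4) fits (3, 5, 5); releases (0, 2, 1), pool now (3, 7, 6)
  W4: need (0, 7, 3) fits (3, 7, 6); releases (0, 1, 1), pool now (3, 8, 7)
  W7: need (3, 6, 4) fits (3, 8, 7); releases (1, 1, 0), pool now (4, 9, 7)
  W8: need (4, 5, 0) fits (4, 9, 7); releases (3, 3, 1), pool now (7, 12, 8)


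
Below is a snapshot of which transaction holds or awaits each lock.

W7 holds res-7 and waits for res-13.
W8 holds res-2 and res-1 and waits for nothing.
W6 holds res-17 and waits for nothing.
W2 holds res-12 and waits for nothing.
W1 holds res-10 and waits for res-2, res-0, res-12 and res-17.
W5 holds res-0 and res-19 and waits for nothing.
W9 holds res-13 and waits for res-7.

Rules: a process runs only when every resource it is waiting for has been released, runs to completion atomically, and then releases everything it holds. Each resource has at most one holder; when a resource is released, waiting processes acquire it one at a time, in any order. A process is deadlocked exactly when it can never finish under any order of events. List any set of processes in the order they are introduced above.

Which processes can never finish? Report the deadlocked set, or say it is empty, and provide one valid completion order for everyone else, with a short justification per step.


The deadlocked set is W7 and W9.
Key observation: along W7 -> W9 -> W7, each member waits on what the next one holds — a deadlock; no other process is dragged down with it.
The rest can finish in the order W5, W2, W6, W8, W1.
Walking it through:
  W5: no waits; runs immediately, freeing res-0 and res-19
  W2: no waits; runs immediately, freeing res-12
  W6: no waits; runs immediately, freeing res-17
  W8: no waits; runs immediately, freeing res-2 and res-1
  W1 waits on res-2, res-0, res-12 and res-17 — all released -> runs and releases res-10
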